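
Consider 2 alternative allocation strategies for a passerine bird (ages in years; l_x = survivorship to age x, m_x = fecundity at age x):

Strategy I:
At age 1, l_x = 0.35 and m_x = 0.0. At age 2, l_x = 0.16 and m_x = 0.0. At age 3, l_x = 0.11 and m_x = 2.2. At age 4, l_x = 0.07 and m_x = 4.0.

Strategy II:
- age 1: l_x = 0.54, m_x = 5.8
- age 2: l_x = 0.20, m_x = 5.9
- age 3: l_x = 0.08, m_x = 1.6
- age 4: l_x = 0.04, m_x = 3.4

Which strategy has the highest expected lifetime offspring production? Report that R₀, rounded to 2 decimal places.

4.58

Strategy I: R₀ = 0.35×0.0 + 0.16×0.0 + 0.11×2.2 + 0.07×4.0 = 0.5220
Strategy II: R₀ = 0.54×5.8 + 0.20×5.9 + 0.08×1.6 + 0.04×3.4 = 4.5760
Highest R₀: strategy II with 4.5760.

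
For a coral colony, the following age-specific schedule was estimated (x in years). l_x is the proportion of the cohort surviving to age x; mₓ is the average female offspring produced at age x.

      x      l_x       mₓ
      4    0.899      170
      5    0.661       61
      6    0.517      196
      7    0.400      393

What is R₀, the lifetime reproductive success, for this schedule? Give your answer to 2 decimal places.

451.68

R₀ = Σ l_x mₓ:
  age 4: 0.899 × 170 = 152.8300
  age 5: 0.661 × 61 = 40.3210
  age 6: 0.517 × 196 = 101.3320
  age 7: 0.400 × 393 = 157.2000
R₀ = 152.8300 + 40.3210 + 101.3320 + 157.2000 = 451.6830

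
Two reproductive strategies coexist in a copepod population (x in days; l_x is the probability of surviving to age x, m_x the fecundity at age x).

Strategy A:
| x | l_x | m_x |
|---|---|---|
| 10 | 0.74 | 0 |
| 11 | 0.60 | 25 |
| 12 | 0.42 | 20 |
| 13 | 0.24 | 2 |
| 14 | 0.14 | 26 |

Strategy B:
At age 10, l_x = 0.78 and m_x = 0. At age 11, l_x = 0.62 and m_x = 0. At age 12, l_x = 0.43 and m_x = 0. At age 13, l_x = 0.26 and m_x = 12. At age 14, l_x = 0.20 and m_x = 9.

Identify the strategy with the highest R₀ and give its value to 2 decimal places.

27.52

Strategy A: R₀ = 0.74×0 + 0.60×25 + 0.42×20 + 0.24×2 + 0.14×26 = 27.5200
Strategy B: R₀ = 0.78×0 + 0.62×0 + 0.43×0 + 0.26×12 + 0.20×9 = 4.9200
Highest R₀: strategy A with 27.5200.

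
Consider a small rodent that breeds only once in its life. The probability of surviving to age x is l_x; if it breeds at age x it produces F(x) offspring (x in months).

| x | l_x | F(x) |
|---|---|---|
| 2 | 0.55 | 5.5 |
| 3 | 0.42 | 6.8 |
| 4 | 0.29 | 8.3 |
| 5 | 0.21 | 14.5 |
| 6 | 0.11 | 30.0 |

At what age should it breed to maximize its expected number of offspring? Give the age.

Expected offspring if breeding at age x = l_x × F(x):
  age 2: 0.55 × 5.5 = 3.025
  age 3: 0.42 × 6.8 = 2.856
  age 4: 0.29 × 8.3 = 2.407
  age 5: 0.21 × 14.5 = 3.045
  age 6: 0.11 × 30.0 = 3.300
Maximum at age 6 (3.300).

6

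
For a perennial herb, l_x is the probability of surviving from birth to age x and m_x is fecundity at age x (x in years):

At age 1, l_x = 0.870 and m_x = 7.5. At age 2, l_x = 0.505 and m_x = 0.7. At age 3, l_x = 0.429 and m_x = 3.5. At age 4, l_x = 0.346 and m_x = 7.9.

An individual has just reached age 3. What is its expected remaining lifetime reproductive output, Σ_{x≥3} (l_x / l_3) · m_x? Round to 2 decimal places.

9.87

l_3 = 0.429. Conditional survival from age 3 to x is l_x / l_3.
  x=3: (0.429/0.429) × 3.5 = 3.5000
  x=4: (0.346/0.429) × 7.9 = 6.3716
Sum = 3.5000 + 6.3716 = 9.8716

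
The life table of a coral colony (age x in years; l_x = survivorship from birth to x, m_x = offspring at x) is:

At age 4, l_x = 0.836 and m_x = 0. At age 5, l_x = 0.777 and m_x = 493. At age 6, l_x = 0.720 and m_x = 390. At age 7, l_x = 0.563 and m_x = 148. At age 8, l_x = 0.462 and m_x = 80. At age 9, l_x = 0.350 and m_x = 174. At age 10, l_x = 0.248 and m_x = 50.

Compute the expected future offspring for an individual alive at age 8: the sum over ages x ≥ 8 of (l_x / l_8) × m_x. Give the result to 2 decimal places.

238.66

l_8 = 0.462. Conditional survival from age 8 to x is l_x / l_8.
  x=8: (0.462/0.462) × 80 = 80.0000
  x=9: (0.350/0.462) × 174 = 131.8182
  x=10: (0.248/0.462) × 50 = 26.8398
Sum = 80.0000 + 131.8182 + 26.8398 = 238.6580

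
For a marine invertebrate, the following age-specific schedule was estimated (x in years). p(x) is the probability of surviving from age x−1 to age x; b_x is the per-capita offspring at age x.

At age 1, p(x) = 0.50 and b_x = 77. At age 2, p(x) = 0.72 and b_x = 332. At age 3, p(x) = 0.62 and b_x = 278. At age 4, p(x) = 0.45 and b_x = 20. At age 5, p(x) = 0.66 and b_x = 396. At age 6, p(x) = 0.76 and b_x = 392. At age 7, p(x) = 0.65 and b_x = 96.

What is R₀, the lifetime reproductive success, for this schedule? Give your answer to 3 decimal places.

Survivorship from birth: l_x = p_1·p_2·…·p_x.
  l_1 = 0.50000
  l_2 = 0.36000
  l_3 = 0.22320
  l_4 = 0.10044
  l_5 = 0.06629
  l_6 = 0.05038
  l_7 = 0.03275
R₀ = Σ l_x b_x:
  age 1: 0.50000 × 77 = 38.5000
  age 2: 0.36000 × 332 = 119.5200
  age 3: 0.22320 × 278 = 62.0496
  age 4: 0.10044 × 20 = 2.0088
  age 5: 0.06629 × 396 = 26.2508
  age 6: 0.05038 × 392 = 19.7490
  age 7: 0.03275 × 96 = 3.1440
R₀ = 38.5000 + 119.5200 + 62.0496 + 2.0088 + 26.2508 + 19.7490 + 3.1440 = 271.2222

271.222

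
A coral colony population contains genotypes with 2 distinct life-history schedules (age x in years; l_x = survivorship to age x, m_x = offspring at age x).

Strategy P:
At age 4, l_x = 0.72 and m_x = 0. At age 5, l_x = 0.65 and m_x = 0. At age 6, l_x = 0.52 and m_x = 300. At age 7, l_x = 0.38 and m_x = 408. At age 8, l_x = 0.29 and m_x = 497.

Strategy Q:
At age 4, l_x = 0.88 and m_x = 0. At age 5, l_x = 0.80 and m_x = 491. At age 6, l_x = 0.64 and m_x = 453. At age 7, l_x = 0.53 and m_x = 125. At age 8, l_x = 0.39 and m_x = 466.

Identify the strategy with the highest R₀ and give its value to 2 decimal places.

930.71

Strategy P: R₀ = 0.72×0 + 0.65×0 + 0.52×300 + 0.38×408 + 0.29×497 = 455.1700
Strategy Q: R₀ = 0.88×0 + 0.80×491 + 0.64×453 + 0.53×125 + 0.39×466 = 930.7100
Highest R₀: strategy Q with 930.7100.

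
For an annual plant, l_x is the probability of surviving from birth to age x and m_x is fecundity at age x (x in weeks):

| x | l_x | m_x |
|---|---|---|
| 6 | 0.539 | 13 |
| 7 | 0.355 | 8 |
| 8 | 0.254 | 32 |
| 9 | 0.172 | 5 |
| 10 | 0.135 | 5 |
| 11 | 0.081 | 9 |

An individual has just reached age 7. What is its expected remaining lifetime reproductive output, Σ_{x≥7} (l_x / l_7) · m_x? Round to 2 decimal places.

37.27

l_7 = 0.355. Conditional survival from age 7 to x is l_x / l_7.
  x=7: (0.355/0.355) × 8 = 8.0000
  x=8: (0.254/0.355) × 32 = 22.8958
  x=9: (0.172/0.355) × 5 = 2.4225
  x=10: (0.135/0.355) × 5 = 1.9014
  x=11: (0.081/0.355) × 9 = 2.0535
Sum = 8.0000 + 22.8958 + 2.4225 + 1.9014 + 2.0535 = 37.2732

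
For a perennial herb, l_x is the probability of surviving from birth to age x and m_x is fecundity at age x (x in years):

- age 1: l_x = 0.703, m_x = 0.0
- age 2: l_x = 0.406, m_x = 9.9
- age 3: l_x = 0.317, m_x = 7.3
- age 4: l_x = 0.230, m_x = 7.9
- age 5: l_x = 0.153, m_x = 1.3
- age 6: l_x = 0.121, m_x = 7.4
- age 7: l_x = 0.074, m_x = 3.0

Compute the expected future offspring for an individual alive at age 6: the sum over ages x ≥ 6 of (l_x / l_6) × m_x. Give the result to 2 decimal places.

9.23

l_6 = 0.121. Conditional survival from age 6 to x is l_x / l_6.
  x=6: (0.121/0.121) × 7.4 = 7.4000
  x=7: (0.074/0.121) × 3.0 = 1.8347
Sum = 7.4000 + 1.8347 = 9.2347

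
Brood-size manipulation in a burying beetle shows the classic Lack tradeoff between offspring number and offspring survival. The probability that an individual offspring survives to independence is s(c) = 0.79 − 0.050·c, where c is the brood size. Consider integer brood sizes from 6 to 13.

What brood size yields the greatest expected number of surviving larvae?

Expected surviving larvae = c × s(c):
  c=6: 6 × 0.490 = 2.940
  c=7: 7 × 0.440 = 3.080
  c=8: 8 × 0.390 = 3.120
  c=9: 9 × 0.340 = 3.060
  c=10: 10 × 0.290 = 2.900
  c=11: 11 × 0.240 = 2.640
  c=12: 12 × 0.190 = 2.280
  c=13: 13 × 0.140 = 1.820
Maximum at c = 8 (3.120 surviving larvae).

8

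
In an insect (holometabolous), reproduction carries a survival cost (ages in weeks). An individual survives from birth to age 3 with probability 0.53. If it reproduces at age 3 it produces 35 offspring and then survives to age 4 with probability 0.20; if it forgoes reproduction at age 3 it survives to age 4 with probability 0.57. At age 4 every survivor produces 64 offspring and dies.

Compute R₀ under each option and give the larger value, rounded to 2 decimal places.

breed at age 3: R₀ = 0.53 × (35 + 0.20 × 64) = 0.53 × 47.8000 = 25.3340
delay to age 4: R₀ = 0.53 × (0.57 × 64) = 0.53 × 36.4800 = 19.3344
Higher: breed at age 3 (25.3340).

25.33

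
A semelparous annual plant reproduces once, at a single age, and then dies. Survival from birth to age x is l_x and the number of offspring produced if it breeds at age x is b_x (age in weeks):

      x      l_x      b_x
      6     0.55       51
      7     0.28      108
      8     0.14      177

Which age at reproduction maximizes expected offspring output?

Expected offspring if breeding at age x = l_x × b_x:
  age 6: 0.55 × 51 = 28.050
  age 7: 0.28 × 108 = 30.240
  age 8: 0.14 × 177 = 24.780
Maximum at age 7 (30.240).

7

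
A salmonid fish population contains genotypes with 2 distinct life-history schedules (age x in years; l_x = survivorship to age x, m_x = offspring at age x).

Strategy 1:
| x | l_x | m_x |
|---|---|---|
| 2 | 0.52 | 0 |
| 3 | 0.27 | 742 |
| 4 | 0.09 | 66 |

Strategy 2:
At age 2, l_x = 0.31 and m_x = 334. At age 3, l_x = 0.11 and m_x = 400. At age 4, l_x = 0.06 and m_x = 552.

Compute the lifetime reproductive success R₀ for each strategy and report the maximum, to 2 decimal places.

Strategy 1: R₀ = 0.52×0 + 0.27×742 + 0.09×66 = 206.2800
Strategy 2: R₀ = 0.31×334 + 0.11×400 + 0.06×552 = 180.6600
Highest R₀: strategy 1 with 206.2800.

206.28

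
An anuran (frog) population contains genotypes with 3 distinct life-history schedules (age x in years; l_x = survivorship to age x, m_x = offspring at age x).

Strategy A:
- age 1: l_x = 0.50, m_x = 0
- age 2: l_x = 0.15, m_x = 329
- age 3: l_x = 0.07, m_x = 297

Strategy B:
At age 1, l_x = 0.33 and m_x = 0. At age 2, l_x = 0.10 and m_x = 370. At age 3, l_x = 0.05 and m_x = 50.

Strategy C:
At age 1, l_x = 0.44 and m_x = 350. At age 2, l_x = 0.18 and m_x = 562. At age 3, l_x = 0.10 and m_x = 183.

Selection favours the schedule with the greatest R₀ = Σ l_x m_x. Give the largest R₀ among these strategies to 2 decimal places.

273.46

Strategy A: R₀ = 0.50×0 + 0.15×329 + 0.07×297 = 70.1400
Strategy B: R₀ = 0.33×0 + 0.10×370 + 0.05×50 = 39.5000
Strategy C: R₀ = 0.44×350 + 0.18×562 + 0.10×183 = 273.4600
Highest R₀: strategy C with 273.4600.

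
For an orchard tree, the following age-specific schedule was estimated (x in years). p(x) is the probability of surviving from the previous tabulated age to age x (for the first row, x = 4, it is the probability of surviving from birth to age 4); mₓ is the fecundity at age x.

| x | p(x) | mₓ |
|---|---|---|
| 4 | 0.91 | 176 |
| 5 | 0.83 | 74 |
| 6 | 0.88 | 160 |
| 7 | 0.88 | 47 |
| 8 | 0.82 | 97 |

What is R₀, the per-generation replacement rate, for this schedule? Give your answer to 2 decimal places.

Survivorship from birth: l_x = p_4·p_5·…·p_x.
  l_4 = 0.91000
  l_5 = 0.75530
  l_6 = 0.66466
  l_7 = 0.58490
  l_8 = 0.47962
R₀ = Σ l_x mₓ:
  age 4: 0.91000 × 176 = 160.1600
  age 5: 0.75530 × 74 = 55.8922
  age 6: 0.66466 × 160 = 106.3456
  age 7: 0.58490 × 47 = 27.4903
  age 8: 0.47962 × 97 = 46.5231
R₀ = 160.1600 + 55.8922 + 106.3456 + 27.4903 + 46.5231 = 396.4112

396.41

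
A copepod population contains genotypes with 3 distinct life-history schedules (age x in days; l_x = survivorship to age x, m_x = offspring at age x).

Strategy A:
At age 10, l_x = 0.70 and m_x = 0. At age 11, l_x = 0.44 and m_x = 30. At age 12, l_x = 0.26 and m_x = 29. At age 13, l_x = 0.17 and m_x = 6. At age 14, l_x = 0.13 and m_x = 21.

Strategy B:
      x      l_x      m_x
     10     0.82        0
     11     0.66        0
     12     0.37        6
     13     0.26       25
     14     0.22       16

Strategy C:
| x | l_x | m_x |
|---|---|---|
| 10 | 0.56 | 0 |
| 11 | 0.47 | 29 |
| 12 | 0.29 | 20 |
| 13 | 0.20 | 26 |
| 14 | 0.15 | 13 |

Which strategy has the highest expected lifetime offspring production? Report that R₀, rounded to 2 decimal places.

Strategy A: R₀ = 0.70×0 + 0.44×30 + 0.26×29 + 0.17×6 + 0.13×21 = 24.4900
Strategy B: R₀ = 0.82×0 + 0.66×0 + 0.37×6 + 0.26×25 + 0.22×16 = 12.2400
Strategy C: R₀ = 0.56×0 + 0.47×29 + 0.29×20 + 0.20×26 + 0.15×13 = 26.5800
Highest R₀: strategy C with 26.5800.

26.58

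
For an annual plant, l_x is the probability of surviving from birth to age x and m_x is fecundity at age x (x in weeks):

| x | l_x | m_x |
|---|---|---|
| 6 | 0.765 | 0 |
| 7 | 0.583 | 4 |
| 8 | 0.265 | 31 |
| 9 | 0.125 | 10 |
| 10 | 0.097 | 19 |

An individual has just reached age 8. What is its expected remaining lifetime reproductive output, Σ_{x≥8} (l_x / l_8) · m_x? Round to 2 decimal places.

42.67

l_8 = 0.265. Conditional survival from age 8 to x is l_x / l_8.
  x=8: (0.265/0.265) × 31 = 31.0000
  x=9: (0.125/0.265) × 10 = 4.7170
  x=10: (0.097/0.265) × 19 = 6.9547
Sum = 31.0000 + 4.7170 + 6.9547 = 42.6717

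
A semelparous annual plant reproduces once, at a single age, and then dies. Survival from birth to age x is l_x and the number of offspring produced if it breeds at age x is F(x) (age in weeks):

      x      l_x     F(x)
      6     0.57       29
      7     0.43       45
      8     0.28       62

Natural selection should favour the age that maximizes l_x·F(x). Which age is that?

Expected offspring if breeding at age x = l_x × F(x):
  age 6: 0.57 × 29 = 16.530
  age 7: 0.43 × 45 = 19.350
  age 8: 0.28 × 62 = 17.360
Maximum at age 7 (19.350).

7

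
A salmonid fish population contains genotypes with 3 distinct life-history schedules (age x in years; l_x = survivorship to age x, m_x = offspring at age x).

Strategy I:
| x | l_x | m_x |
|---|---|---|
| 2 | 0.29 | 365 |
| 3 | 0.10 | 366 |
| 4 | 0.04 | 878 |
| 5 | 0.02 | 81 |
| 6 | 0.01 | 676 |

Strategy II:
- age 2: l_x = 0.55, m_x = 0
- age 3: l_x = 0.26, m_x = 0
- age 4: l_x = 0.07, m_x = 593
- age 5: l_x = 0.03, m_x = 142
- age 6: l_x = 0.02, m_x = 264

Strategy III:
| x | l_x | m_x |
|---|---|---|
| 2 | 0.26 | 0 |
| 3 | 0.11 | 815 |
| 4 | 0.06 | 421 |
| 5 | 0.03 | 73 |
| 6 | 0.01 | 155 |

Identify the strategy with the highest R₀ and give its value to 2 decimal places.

Strategy I: R₀ = 0.29×365 + 0.10×366 + 0.04×878 + 0.02×81 + 0.01×676 = 185.9500
Strategy II: R₀ = 0.55×0 + 0.26×0 + 0.07×593 + 0.03×142 + 0.02×264 = 51.0500
Strategy III: R₀ = 0.26×0 + 0.11×815 + 0.06×421 + 0.03×73 + 0.01×155 = 118.6500
Highest R₀: strategy I with 185.9500.

185.95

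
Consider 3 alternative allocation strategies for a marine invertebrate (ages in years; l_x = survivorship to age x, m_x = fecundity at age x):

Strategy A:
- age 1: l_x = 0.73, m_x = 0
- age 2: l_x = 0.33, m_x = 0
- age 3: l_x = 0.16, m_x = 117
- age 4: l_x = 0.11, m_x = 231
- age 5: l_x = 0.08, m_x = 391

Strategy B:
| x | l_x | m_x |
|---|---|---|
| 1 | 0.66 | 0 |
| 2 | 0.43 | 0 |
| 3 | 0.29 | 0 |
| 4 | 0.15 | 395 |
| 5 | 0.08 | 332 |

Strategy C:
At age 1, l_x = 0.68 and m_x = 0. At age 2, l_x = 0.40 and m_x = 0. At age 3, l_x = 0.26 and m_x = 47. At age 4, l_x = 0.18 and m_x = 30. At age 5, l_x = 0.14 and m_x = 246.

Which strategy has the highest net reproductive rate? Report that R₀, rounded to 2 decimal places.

85.81

Strategy A: R₀ = 0.73×0 + 0.33×0 + 0.16×117 + 0.11×231 + 0.08×391 = 75.4100
Strategy B: R₀ = 0.66×0 + 0.43×0 + 0.29×0 + 0.15×395 + 0.08×332 = 85.8100
Strategy C: R₀ = 0.68×0 + 0.40×0 + 0.26×47 + 0.18×30 + 0.14×246 = 52.0600
Highest R₀: strategy B with 85.8100.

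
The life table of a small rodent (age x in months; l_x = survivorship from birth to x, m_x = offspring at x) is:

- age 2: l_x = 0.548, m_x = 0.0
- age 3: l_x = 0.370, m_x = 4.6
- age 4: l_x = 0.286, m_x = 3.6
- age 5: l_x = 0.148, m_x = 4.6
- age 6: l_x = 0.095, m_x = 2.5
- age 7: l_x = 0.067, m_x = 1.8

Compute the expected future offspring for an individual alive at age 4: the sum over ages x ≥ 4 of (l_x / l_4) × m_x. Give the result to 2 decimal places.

7.23

l_4 = 0.286. Conditional survival from age 4 to x is l_x / l_4.
  x=4: (0.286/0.286) × 3.6 = 3.6000
  x=5: (0.148/0.286) × 4.6 = 2.3804
  x=6: (0.095/0.286) × 2.5 = 0.8304
  x=7: (0.067/0.286) × 1.8 = 0.4217
Sum = 3.6000 + 2.3804 + 0.8304 + 0.4217 = 7.2325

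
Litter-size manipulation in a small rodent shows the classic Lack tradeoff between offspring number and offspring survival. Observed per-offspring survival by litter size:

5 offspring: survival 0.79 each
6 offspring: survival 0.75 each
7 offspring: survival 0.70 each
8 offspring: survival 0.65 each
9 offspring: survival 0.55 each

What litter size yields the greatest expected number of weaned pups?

Expected weaned pups = c × s(c):
  c=5: 5 × 0.79 = 3.950
  c=6: 6 × 0.75 = 4.500
  c=7: 7 × 0.70 = 4.900
  c=8: 8 × 0.65 = 5.200
  c=9: 9 × 0.55 = 4.950
Maximum at c = 8 (5.200 weaned pups).

8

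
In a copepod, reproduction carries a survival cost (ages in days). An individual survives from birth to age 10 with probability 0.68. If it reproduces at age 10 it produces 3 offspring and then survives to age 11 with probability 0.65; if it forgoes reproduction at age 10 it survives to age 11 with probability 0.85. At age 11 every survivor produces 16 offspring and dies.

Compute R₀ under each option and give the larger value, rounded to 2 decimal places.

9.25

breed at age 10: R₀ = 0.68 × (3 + 0.65 × 16) = 0.68 × 13.4000 = 9.1120
delay to age 11: R₀ = 0.68 × (0.85 × 16) = 0.68 × 13.6000 = 9.2480
Higher: delay to age 11 (9.2480).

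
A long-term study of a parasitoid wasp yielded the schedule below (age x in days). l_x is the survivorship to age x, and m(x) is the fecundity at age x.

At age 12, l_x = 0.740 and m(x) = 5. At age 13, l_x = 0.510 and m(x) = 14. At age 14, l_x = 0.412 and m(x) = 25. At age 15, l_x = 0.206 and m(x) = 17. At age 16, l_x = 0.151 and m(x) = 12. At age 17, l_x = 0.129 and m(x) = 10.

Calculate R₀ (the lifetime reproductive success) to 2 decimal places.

R₀ = Σ l_x m(x):
  age 12: 0.740 × 5 = 3.7000
  age 13: 0.510 × 14 = 7.1400
  age 14: 0.412 × 25 = 10.3000
  age 15: 0.206 × 17 = 3.5020
  age 16: 0.151 × 12 = 1.8120
  age 17: 0.129 × 10 = 1.2900
R₀ = 3.7000 + 7.1400 + 10.3000 + 3.5020 + 1.8120 + 1.2900 = 27.7440

27.74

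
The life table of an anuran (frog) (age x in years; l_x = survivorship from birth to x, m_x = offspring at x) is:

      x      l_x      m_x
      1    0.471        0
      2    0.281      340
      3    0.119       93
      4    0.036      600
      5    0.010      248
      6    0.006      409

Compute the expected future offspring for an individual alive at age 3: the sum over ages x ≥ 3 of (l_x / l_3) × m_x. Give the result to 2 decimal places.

315.97

l_3 = 0.119. Conditional survival from age 3 to x is l_x / l_3.
  x=3: (0.119/0.119) × 93 = 93.0000
  x=4: (0.036/0.119) × 600 = 181.5126
  x=5: (0.010/0.119) × 248 = 20.8403
  x=6: (0.006/0.119) × 409 = 20.6218
Sum = 93.0000 + 181.5126 + 20.8403 + 20.6218 = 315.9748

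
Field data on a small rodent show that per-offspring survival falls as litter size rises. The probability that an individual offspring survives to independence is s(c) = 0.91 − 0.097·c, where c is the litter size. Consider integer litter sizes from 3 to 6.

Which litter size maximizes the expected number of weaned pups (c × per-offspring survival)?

5

Expected weaned pups = c × s(c):
  c=3: 3 × 0.619 = 1.857
  c=4: 4 × 0.522 = 2.088
  c=5: 5 × 0.425 = 2.125
  c=6: 6 × 0.328 = 1.968
Maximum at c = 5 (2.125 weaned pups).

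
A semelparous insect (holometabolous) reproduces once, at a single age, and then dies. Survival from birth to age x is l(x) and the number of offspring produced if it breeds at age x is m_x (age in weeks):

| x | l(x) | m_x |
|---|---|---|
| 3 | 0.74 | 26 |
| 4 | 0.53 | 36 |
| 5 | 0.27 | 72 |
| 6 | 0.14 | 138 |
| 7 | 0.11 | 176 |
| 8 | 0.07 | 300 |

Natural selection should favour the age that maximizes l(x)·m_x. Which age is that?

Expected offspring if breeding at age x = l(x) × m_x:
  age 3: 0.74 × 26 = 19.240
  age 4: 0.53 × 36 = 19.080
  age 5: 0.27 × 72 = 19.440
  age 6: 0.14 × 138 = 19.320
  age 7: 0.11 × 176 = 19.360
  age 8: 0.07 × 300 = 21.000
Maximum at age 8 (21.000).

8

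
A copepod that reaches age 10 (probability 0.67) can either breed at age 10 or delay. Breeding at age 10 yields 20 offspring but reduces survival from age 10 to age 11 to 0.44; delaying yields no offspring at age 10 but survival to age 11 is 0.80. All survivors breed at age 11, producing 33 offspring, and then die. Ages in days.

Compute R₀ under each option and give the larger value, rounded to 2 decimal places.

23.13

breed at age 10: R₀ = 0.67 × (20 + 0.44 × 33) = 0.67 × 34.5200 = 23.1284
delay to age 11: R₀ = 0.67 × (0.80 × 33) = 0.67 × 26.4000 = 17.6880
Higher: breed at age 10 (23.1284).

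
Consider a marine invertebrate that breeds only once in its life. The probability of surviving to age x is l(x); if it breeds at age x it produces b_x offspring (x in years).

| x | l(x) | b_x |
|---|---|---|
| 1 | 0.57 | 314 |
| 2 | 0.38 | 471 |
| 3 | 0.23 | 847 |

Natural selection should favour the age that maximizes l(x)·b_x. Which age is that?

Expected offspring if breeding at age x = l(x) × b_x:
  age 1: 0.57 × 314 = 178.980
  age 2: 0.38 × 471 = 178.980
  age 3: 0.23 × 847 = 194.810
Maximum at age 3 (194.810).

3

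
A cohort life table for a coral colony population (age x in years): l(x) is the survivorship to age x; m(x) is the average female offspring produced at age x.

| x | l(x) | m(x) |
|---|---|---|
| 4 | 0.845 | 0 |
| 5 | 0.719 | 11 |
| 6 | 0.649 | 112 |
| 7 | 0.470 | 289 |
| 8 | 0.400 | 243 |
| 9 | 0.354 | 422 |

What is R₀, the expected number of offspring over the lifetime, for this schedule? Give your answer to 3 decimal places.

R₀ = Σ l(x) m(x):
  age 4: 0.845 × 0 = 0.0000
  age 5: 0.719 × 11 = 7.9090
  age 6: 0.649 × 112 = 72.6880
  age 7: 0.470 × 289 = 135.8300
  age 8: 0.400 × 243 = 97.2000
  age 9: 0.354 × 422 = 149.3880
R₀ = 0.0000 + 7.9090 + 72.6880 + 135.8300 + 97.2000 + 149.3880 = 463.0150

463.015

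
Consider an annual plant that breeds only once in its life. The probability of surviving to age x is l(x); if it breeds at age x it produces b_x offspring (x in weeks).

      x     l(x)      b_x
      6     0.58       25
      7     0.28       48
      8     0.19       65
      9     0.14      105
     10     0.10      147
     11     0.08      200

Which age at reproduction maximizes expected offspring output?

Expected offspring if breeding at age x = l(x) × b_x:
  age 6: 0.58 × 25 = 14.500
  age 7: 0.28 × 48 = 13.440
  age 8: 0.19 × 65 = 12.350
  age 9: 0.14 × 105 = 14.700
  age 10: 0.10 × 147 = 14.700
  age 11: 0.08 × 200 = 16.000
Maximum at age 11 (16.000).

11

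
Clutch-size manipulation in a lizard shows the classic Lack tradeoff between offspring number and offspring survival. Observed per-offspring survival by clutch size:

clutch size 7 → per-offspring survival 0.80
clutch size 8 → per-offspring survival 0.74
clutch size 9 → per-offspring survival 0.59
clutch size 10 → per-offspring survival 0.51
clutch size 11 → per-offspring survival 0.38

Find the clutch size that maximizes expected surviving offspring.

Expected surviving offspring = c × s(c):
  c=7: 7 × 0.80 = 5.600
  c=8: 8 × 0.74 = 5.920
  c=9: 9 × 0.59 = 5.310
  c=10: 10 × 0.51 = 5.100
  c=11: 11 × 0.38 = 4.180
Maximum at c = 8 (5.920 surviving offspring).

8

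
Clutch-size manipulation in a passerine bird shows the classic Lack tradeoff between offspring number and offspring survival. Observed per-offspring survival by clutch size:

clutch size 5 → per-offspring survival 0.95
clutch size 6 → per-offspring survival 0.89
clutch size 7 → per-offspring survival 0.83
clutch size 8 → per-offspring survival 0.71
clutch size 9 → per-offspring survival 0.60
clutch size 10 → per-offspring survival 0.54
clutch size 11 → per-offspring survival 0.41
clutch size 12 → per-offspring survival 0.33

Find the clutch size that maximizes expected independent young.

Expected independent young = c × s(c):
  c=5: 5 × 0.95 = 4.750
  c=6: 6 × 0.89 = 5.340
  c=7: 7 × 0.83 = 5.810
  c=8: 8 × 0.71 = 5.680
  c=9: 9 × 0.60 = 5.400
  c=10: 10 × 0.54 = 5.400
  c=11: 11 × 0.41 = 4.510
  c=12: 12 × 0.33 = 3.960
Maximum at c = 7 (5.810 independent young).

7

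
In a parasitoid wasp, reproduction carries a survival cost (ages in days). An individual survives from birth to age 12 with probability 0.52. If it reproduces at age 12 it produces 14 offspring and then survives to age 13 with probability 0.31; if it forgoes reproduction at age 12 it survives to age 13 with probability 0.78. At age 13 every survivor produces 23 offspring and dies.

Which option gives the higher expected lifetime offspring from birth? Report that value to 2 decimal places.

10.99

breed at age 12: R₀ = 0.52 × (14 + 0.31 × 23) = 0.52 × 21.1300 = 10.9876
delay to age 13: R₀ = 0.52 × (0.78 × 23) = 0.52 × 17.9400 = 9.3288
Higher: breed at age 12 (10.9876).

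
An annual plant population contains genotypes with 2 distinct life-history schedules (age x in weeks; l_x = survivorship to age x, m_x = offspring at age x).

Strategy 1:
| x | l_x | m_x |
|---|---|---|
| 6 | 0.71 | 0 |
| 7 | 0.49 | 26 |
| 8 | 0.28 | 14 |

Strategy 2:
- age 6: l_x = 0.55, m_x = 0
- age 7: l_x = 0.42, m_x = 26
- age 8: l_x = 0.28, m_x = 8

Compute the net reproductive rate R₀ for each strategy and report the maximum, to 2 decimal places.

Strategy 1: R₀ = 0.71×0 + 0.49×26 + 0.28×14 = 16.6600
Strategy 2: R₀ = 0.55×0 + 0.42×26 + 0.28×8 = 13.1600
Highest R₀: strategy 1 with 16.6600.

16.66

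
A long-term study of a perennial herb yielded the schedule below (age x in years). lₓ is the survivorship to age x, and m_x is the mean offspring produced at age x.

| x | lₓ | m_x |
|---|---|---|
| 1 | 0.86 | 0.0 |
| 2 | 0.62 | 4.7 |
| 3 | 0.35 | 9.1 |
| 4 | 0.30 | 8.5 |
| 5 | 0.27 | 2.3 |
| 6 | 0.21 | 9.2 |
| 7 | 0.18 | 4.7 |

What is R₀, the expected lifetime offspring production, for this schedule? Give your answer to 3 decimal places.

R₀ = Σ lₓ m_x:
  age 1: 0.86 × 0.0 = 0.0000
  age 2: 0.62 × 4.7 = 2.9140
  age 3: 0.35 × 9.1 = 3.1850
  age 4: 0.30 × 8.5 = 2.5500
  age 5: 0.27 × 2.3 = 0.6210
  age 6: 0.21 × 9.2 = 1.9320
  age 7: 0.18 × 4.7 = 0.8460
R₀ = 0.0000 + 2.9140 + 3.1850 + 2.5500 + 0.6210 + 1.9320 + 0.8460 = 12.0480

12.048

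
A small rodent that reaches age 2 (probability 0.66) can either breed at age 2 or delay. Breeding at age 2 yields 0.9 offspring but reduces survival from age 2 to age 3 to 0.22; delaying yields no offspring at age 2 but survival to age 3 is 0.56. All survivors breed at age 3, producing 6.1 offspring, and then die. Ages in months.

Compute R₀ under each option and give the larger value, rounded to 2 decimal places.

2.25

breed at age 2: R₀ = 0.66 × (0.9 + 0.22 × 6.1) = 0.66 × 2.2420 = 1.4797
delay to age 3: R₀ = 0.66 × (0.56 × 6.1) = 0.66 × 3.4160 = 2.2546
Higher: delay to age 3 (2.2546).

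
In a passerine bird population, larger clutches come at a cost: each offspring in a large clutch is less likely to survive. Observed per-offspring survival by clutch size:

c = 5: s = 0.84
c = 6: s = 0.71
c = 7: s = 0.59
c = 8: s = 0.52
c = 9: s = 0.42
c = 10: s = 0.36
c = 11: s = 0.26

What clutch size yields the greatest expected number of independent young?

Expected independent young = c × s(c):
  c=5: 5 × 0.84 = 4.200
  c=6: 6 × 0.71 = 4.260
  c=7: 7 × 0.59 = 4.130
  c=8: 8 × 0.52 = 4.160
  c=9: 9 × 0.42 = 3.780
  c=10: 10 × 0.36 = 3.600
  c=11: 11 × 0.26 = 2.860
Maximum at c = 6 (4.260 independent young).

6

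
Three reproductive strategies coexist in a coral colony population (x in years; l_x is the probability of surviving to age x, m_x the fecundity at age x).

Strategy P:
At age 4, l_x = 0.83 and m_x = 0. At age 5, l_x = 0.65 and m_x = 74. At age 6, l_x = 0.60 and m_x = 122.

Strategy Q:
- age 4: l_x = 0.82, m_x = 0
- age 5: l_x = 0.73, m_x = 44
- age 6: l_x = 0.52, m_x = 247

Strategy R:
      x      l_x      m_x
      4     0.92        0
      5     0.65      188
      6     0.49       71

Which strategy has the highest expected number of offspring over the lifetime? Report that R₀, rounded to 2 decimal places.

160.56

Strategy P: R₀ = 0.83×0 + 0.65×74 + 0.60×122 = 121.3000
Strategy Q: R₀ = 0.82×0 + 0.73×44 + 0.52×247 = 160.5600
Strategy R: R₀ = 0.92×0 + 0.65×188 + 0.49×71 = 156.9900
Highest R₀: strategy Q with 160.5600.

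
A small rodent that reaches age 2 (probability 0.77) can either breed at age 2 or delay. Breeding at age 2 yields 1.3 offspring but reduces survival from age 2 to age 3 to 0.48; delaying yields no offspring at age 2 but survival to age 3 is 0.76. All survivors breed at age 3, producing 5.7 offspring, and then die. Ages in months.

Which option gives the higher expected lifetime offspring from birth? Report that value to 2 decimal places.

breed at age 2: R₀ = 0.77 × (1.3 + 0.48 × 5.7) = 0.77 × 4.0360 = 3.1077
delay to age 3: R₀ = 0.77 × (0.76 × 5.7) = 0.77 × 4.3320 = 3.3356
Higher: delay to age 3 (3.3356).

3.34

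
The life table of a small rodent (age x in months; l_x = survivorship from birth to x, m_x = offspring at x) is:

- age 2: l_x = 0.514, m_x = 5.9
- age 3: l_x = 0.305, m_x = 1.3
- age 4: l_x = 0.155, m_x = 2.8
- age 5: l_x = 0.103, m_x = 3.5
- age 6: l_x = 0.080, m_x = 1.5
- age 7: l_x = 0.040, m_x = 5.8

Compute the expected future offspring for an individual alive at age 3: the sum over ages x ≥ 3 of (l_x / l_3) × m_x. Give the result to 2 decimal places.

5.06

l_3 = 0.305. Conditional survival from age 3 to x is l_x / l_3.
  x=3: (0.305/0.305) × 1.3 = 1.3000
  x=4: (0.155/0.305) × 2.8 = 1.4230
  x=5: (0.103/0.305) × 3.5 = 1.1820
  x=6: (0.080/0.305) × 1.5 = 0.3934
  x=7: (0.040/0.305) × 5.8 = 0.7607
Sum = 1.3000 + 1.4230 + 1.1820 + 0.3934 + 0.7607 = 5.0590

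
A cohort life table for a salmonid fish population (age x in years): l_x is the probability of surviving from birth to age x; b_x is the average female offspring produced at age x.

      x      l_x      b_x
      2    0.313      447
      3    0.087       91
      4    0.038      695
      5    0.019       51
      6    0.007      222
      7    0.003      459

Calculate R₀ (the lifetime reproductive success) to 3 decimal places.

R₀ = Σ l_x b_x:
  age 2: 0.313 × 447 = 139.9110
  age 3: 0.087 × 91 = 7.9170
  age 4: 0.038 × 695 = 26.4100
  age 5: 0.019 × 51 = 0.9690
  age 6: 0.007 × 222 = 1.5540
  age 7: 0.003 × 459 = 1.3770
R₀ = 139.9110 + 7.9170 + 26.4100 + 0.9690 + 1.5540 + 1.3770 = 178.1380

178.138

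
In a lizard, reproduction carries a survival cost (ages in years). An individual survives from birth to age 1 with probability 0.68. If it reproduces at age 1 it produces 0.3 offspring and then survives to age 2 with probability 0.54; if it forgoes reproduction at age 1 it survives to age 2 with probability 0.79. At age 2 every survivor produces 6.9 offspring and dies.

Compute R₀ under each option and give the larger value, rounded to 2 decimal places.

breed at age 1: R₀ = 0.68 × (0.3 + 0.54 × 6.9) = 0.68 × 4.0260 = 2.7377
delay to age 2: R₀ = 0.68 × (0.79 × 6.9) = 0.68 × 5.4510 = 3.7067
Higher: delay to age 2 (3.7067).

3.71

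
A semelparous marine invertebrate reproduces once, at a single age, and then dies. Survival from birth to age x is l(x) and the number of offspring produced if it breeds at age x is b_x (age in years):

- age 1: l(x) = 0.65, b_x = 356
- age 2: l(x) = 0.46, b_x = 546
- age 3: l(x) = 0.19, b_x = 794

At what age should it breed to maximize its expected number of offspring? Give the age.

Expected offspring if breeding at age x = l(x) × b_x:
  age 1: 0.65 × 356 = 231.400
  age 2: 0.46 × 546 = 251.160
  age 3: 0.19 × 794 = 150.860
Maximum at age 2 (251.160).

2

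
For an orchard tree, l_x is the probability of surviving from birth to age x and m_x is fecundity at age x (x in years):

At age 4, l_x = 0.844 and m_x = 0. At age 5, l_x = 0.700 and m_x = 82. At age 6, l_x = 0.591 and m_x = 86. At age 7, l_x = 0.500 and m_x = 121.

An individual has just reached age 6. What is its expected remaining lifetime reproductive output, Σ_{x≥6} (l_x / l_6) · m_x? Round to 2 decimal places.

188.37

l_6 = 0.591. Conditional survival from age 6 to x is l_x / l_6.
  x=6: (0.591/0.591) × 86 = 86.0000
  x=7: (0.500/0.591) × 121 = 102.3689
Sum = 86.0000 + 102.3689 = 188.3689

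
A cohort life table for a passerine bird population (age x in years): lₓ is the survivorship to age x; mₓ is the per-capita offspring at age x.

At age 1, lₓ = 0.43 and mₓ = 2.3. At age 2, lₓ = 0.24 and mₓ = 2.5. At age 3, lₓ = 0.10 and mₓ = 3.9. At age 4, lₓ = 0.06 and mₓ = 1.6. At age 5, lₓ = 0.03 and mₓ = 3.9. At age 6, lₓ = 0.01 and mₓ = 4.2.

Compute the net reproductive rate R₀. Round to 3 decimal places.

2.234

R₀ = Σ lₓ mₓ:
  age 1: 0.43 × 2.3 = 0.9890
  age 2: 0.24 × 2.5 = 0.6000
  age 3: 0.10 × 3.9 = 0.3900
  age 4: 0.06 × 1.6 = 0.0960
  age 5: 0.03 × 3.9 = 0.1170
  age 6: 0.01 × 4.2 = 0.0420
R₀ = 0.9890 + 0.6000 + 0.3900 + 0.0960 + 0.1170 + 0.0420 = 2.2340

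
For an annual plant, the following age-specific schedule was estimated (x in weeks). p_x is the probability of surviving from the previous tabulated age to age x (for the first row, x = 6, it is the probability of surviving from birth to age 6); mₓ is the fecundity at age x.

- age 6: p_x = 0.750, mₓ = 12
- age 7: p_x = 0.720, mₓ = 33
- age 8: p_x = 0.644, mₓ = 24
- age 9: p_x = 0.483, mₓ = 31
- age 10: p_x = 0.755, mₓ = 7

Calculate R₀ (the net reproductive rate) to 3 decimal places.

Survivorship from birth: l_x = p_6·p_7·…·p_x.
  l_6 = 0.75000
  l_7 = 0.54000
  l_8 = 0.34776
  l_9 = 0.16797
  l_10 = 0.12682
R₀ = Σ l_x mₓ:
  age 6: 0.75000 × 12 = 9.0000
  age 7: 0.54000 × 33 = 17.8200
  age 8: 0.34776 × 24 = 8.3462
  age 9: 0.16797 × 31 = 5.2071
  age 10: 0.12682 × 7 = 0.8877
R₀ = 9.0000 + 17.8200 + 8.3462 + 5.2071 + 0.8877 = 41.2610

41.261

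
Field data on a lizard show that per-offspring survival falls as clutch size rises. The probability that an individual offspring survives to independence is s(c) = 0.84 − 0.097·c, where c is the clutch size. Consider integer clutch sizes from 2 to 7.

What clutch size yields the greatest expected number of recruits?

Expected recruits = c × s(c):
  c=2: 2 × 0.646 = 1.292
  c=3: 3 × 0.549 = 1.647
  c=4: 4 × 0.452 = 1.808
  c=5: 5 × 0.355 = 1.775
  c=6: 6 × 0.258 = 1.548
  c=7: 7 × 0.161 = 1.127
Maximum at c = 4 (1.808 recruits).

4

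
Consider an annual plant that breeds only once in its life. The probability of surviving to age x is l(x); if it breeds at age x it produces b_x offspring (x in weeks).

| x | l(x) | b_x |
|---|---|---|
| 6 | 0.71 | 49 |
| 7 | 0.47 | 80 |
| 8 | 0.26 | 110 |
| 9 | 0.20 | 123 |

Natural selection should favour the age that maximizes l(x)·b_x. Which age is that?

7

Expected offspring if breeding at age x = l(x) × b_x:
  age 6: 0.71 × 49 = 34.790
  age 7: 0.47 × 80 = 37.600
  age 8: 0.26 × 110 = 28.600
  age 9: 0.20 × 123 = 24.600
Maximum at age 7 (37.600).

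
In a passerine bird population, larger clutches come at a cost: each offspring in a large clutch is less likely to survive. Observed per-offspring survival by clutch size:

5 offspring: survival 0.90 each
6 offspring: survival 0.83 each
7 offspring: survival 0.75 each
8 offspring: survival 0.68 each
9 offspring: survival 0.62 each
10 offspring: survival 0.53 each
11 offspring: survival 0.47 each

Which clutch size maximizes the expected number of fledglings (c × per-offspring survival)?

9

Expected fledglings = c × s(c):
  c=5: 5 × 0.90 = 4.500
  c=6: 6 × 0.83 = 4.980
  c=7: 7 × 0.75 = 5.250
  c=8: 8 × 0.68 = 5.440
  c=9: 9 × 0.62 = 5.580
  c=10: 10 × 0.53 = 5.300
  c=11: 11 × 0.47 = 5.170
Maximum at c = 9 (5.580 fledglings).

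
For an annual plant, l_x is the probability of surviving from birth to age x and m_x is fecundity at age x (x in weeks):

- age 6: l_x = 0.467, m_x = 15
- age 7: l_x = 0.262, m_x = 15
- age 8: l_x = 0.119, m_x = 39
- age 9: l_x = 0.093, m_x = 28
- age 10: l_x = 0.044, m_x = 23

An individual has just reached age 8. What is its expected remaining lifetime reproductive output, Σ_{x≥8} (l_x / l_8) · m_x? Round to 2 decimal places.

69.39

l_8 = 0.119. Conditional survival from age 8 to x is l_x / l_8.
  x=8: (0.119/0.119) × 39 = 39.0000
  x=9: (0.093/0.119) × 28 = 21.8824
  x=10: (0.044/0.119) × 23 = 8.5042
Sum = 39.0000 + 21.8824 + 8.5042 = 69.3866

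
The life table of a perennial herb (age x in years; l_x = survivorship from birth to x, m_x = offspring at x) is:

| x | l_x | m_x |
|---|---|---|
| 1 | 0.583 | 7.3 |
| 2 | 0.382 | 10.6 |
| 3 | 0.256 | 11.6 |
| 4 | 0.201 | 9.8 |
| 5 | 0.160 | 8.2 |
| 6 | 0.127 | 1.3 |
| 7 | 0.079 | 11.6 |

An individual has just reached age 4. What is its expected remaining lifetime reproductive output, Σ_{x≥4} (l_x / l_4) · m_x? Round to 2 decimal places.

l_4 = 0.201. Conditional survival from age 4 to x is l_x / l_4.
  x=4: (0.201/0.201) × 9.8 = 9.8000
  x=5: (0.160/0.201) × 8.2 = 6.5274
  x=6: (0.127/0.201) × 1.3 = 0.8214
  x=7: (0.079/0.201) × 11.6 = 4.5592
Sum = 9.8000 + 6.5274 + 0.8214 + 4.5592 = 21.7080

21.71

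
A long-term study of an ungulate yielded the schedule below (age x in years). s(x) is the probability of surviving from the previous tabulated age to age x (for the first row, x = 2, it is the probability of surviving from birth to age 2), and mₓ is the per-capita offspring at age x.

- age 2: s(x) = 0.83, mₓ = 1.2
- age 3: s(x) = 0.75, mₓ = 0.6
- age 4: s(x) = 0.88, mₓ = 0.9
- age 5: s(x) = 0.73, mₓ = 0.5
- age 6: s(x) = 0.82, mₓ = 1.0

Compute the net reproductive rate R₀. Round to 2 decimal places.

2.39

Survivorship from birth: l_x = s_2·s_3·…·s_x.
  l_2 = 0.83000
  l_3 = 0.62250
  l_4 = 0.54780
  l_5 = 0.39989
  l_6 = 0.32791
R₀ = Σ l_x mₓ:
  age 2: 0.83000 × 1.2 = 0.9960
  age 3: 0.62250 × 0.6 = 0.3735
  age 4: 0.54780 × 0.9 = 0.4930
  age 5: 0.39989 × 0.5 = 0.1999
  age 6: 0.32791 × 1.0 = 0.3279
R₀ = 0.9960 + 0.3735 + 0.4930 + 0.1999 + 0.3279 = 2.3904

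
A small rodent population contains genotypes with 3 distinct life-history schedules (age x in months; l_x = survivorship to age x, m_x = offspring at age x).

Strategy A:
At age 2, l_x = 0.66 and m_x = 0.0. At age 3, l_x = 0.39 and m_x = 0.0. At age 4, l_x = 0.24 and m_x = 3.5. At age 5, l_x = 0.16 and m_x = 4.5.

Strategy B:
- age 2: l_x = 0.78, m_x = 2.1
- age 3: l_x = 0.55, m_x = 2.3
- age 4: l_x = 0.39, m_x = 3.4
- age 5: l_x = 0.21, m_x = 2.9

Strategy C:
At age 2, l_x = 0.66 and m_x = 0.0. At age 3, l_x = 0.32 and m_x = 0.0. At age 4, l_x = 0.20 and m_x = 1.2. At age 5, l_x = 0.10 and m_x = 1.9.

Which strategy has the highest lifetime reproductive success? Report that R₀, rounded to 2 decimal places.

4.84

Strategy A: R₀ = 0.66×0.0 + 0.39×0.0 + 0.24×3.5 + 0.16×4.5 = 1.5600
Strategy B: R₀ = 0.78×2.1 + 0.55×2.3 + 0.39×3.4 + 0.21×2.9 = 4.8380
Strategy C: R₀ = 0.66×0.0 + 0.32×0.0 + 0.20×1.2 + 0.10×1.9 = 0.4300
Highest R₀: strategy B with 4.8380.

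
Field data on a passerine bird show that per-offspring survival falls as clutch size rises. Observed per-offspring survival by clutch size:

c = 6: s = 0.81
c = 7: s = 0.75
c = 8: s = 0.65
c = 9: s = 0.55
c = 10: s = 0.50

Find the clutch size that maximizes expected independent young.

Expected independent young = c × s(c):
  c=6: 6 × 0.81 = 4.860
  c=7: 7 × 0.75 = 5.250
  c=8: 8 × 0.65 = 5.200
  c=9: 9 × 0.55 = 4.950
  c=10: 10 × 0.50 = 5.000
Maximum at c = 7 (5.250 independent young).

7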